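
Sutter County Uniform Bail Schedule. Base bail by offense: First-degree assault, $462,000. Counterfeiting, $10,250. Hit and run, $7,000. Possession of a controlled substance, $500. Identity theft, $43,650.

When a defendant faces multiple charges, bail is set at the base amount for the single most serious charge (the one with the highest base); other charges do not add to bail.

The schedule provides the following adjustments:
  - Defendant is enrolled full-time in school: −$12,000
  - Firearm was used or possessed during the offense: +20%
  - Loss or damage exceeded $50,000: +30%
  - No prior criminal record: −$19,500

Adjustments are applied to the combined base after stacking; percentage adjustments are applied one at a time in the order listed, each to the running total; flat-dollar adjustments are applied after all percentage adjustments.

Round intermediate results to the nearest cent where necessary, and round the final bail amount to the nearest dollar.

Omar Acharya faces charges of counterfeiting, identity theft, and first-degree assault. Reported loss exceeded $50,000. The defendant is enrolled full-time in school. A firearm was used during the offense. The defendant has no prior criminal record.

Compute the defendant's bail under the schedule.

Base amounts from the schedule: counterfeiting $10,250; identity theft $43,650; first-degree assault $462,000.
Stacking rule: use the highest base only. Highest is first-degree assault at $462,000. Combined base = $462,000.
Firearm was used or possessed during the offense (+20%): $462,000 × 1.2 = $554,400.
Loss or damage exceeded $50,000 (+30%): $554,400 × 1.3 = $720,720.
Defendant is enrolled full-time in school (−$12,000 flat): $720,720 − $12,000 = $708,720.
No prior criminal record (−$19,500 flat): $708,720 − $19,500 = $689,220.

$689,220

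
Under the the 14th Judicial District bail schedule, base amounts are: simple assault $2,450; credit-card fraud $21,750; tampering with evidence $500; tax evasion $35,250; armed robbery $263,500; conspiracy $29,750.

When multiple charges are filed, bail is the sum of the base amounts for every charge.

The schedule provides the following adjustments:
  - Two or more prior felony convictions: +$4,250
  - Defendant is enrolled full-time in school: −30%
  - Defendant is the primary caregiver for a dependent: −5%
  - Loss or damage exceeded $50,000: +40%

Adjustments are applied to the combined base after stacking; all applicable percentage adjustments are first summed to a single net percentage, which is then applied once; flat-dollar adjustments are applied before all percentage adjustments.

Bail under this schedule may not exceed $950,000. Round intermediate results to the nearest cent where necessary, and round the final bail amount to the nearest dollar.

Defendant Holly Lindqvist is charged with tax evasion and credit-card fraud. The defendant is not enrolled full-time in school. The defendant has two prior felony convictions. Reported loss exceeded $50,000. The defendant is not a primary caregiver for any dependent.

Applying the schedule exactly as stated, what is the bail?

$85,750

Base amounts from the schedule: tax evasion $35,250; credit-card fraud $21,750.
Stacking rule: sum of all bases. $35,250 + $21,750 = $57,000.
Two or more prior felony convictions (+$4,250 flat): $57,000 + $4,250 = $61,250.
Loss or damage exceeded $50,000 (+40%): $61,250 × 1.4 = $85,750.
$85,750 is within the $950,000 maximum.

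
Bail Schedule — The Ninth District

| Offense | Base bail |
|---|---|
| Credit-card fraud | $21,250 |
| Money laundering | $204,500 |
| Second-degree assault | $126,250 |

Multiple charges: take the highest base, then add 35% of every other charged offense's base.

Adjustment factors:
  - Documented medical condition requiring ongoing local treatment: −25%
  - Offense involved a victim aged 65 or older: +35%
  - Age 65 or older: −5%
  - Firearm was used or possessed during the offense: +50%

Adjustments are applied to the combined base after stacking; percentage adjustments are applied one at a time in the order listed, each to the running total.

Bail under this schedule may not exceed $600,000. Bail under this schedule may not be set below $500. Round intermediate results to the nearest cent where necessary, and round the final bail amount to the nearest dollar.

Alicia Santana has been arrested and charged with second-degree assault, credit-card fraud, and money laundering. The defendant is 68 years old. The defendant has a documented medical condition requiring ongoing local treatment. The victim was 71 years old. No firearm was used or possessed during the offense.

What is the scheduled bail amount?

$246,360

Base amounts from the schedule: second-degree assault $126,250; credit-card fraud $21,250; money laundering $204,500.
Stacking rule: highest base plus 35% of each additional charge. Highest is money laundering at $204,500. Additional: $126,250 × 35% = $44,187.50; $21,250 × 35% = $7,437.50. Combined base = $204,500 + $51,625 = $256,125.
Documented medical condition requiring ongoing local treatment (−25%): $256,125 × 0.75 = $192,093.75.
Offense involved a victim aged 65 or older (+35%): $192,093.75 × 1.35 = $259,326.56.
Age 65 or older (−5%): $259,326.56 × 0.95 = $246,360.23.
$246,360.23 is within the $600,000 maximum.
$246,360.23 is at or above the $500 minimum.
Rounded to the nearest dollar: $246,360.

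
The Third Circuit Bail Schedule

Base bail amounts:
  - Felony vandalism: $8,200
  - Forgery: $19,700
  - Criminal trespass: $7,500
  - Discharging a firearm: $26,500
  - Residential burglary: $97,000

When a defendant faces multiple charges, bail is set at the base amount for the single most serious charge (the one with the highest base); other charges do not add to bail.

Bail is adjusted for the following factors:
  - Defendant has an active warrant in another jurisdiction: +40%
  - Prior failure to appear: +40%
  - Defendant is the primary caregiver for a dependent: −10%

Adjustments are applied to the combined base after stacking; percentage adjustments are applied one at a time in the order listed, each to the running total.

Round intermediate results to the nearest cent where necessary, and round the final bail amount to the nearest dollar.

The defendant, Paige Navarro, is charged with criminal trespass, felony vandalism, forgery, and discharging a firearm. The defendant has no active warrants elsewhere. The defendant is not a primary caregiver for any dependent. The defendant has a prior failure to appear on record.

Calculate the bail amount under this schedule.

Base amounts from the schedule: criminal trespass $7,500; felony vandalism $8,200; forgery $19,700; discharging a firearm $26,500.
Stacking rule: use the highest base only. Highest is discharging a firearm at $26,500. Combined base = $26,500.
Prior failure to appear (+40%): $26,500 × 1.4 = $37,100.

$37,100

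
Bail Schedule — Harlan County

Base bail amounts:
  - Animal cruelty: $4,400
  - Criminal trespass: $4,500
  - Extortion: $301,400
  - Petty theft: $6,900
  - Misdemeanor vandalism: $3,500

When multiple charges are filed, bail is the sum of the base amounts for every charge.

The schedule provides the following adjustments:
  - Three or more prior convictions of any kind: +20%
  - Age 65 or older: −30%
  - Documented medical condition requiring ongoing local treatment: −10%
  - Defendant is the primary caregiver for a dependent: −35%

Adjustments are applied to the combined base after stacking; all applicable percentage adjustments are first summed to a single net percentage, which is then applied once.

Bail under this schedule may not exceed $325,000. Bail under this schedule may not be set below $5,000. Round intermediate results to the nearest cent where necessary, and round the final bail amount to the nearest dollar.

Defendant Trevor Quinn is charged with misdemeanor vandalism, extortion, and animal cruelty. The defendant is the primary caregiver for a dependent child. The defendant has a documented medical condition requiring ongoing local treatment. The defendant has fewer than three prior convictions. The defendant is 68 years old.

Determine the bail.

$77,325

Base amounts from the schedule: misdemeanor vandalism $3,500; extortion $301,400; animal cruelty $4,400.
Stacking rule: sum of all bases. $3,500 + $301,400 + $4,400 = $309,300.
Net percentage adjustment: −30% −10% −35% = −75%. $309,300 × 0.25 = $77,325.
$77,325 is within the $325,000 maximum.
$77,325 is at or above the $5,000 minimum.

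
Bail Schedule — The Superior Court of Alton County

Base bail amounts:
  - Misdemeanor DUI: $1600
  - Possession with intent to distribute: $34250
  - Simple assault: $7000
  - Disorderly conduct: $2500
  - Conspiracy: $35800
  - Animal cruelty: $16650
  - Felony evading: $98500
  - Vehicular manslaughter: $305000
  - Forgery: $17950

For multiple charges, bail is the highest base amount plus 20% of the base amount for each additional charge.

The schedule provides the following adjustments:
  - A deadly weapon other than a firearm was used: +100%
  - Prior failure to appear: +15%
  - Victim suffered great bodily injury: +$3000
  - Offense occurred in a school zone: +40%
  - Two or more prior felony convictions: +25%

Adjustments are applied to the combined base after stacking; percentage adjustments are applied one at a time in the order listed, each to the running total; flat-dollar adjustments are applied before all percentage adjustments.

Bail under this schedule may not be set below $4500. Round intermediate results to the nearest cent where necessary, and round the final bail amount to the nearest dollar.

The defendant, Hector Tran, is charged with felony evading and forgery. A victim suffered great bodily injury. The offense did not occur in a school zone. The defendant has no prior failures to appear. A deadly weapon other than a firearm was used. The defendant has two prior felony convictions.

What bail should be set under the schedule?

Base amounts from the schedule: felony evading $98500; forgery $17950.
Stacking rule: highest base plus 20% of each additional charge. Highest is felony evading at $98500. Additional: $17950 × 20% = $3590. Combined base = $98500 + $3590 = $102090.
Victim suffered great bodily injury (+$3000 flat): $102090 + $3000 = $105090.
A deadly weapon other than a firearm was used (+100%): $105090 × 2 = $210180.
Two or more prior felony convictions (+25%): $210180 × 1.25 = $262725.
$262725 is at or above the $4500 minimum.

$262725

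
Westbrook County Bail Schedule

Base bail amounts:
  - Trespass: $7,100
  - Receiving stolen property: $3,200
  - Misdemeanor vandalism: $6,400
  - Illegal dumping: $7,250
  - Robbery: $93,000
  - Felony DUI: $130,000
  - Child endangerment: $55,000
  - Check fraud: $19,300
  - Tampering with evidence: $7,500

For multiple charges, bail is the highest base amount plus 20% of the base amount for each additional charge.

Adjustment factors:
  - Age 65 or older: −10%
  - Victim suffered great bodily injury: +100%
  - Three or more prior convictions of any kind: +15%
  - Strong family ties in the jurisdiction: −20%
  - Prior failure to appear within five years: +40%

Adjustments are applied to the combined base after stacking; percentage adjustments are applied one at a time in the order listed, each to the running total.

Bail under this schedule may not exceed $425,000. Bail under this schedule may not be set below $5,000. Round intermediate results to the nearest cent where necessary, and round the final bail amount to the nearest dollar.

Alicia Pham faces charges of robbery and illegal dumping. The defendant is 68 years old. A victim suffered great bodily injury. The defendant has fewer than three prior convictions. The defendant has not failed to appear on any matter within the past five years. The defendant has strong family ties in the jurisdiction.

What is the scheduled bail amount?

$136,008

Base amounts from the schedule: robbery $93,000; illegal dumping $7,250.
Stacking rule: highest base plus 20% of each additional charge. Highest is robbery at $93,000. Additional: $7,250 × 20% = $1,450. Combined base = $93,000 + $1,450 = $94,450.
Age 65 or older (−10%): $94,450 × 0.9 = $85,005.
Victim suffered great bodily injury (+100%): $85,005 × 2 = $170,010.
Strong family ties in the jurisdiction (−20%): $170,010 × 0.8 = $136,008.
$136,008 is within the $425,000 maximum.
$136,008 is at or above the $5,000 minimum.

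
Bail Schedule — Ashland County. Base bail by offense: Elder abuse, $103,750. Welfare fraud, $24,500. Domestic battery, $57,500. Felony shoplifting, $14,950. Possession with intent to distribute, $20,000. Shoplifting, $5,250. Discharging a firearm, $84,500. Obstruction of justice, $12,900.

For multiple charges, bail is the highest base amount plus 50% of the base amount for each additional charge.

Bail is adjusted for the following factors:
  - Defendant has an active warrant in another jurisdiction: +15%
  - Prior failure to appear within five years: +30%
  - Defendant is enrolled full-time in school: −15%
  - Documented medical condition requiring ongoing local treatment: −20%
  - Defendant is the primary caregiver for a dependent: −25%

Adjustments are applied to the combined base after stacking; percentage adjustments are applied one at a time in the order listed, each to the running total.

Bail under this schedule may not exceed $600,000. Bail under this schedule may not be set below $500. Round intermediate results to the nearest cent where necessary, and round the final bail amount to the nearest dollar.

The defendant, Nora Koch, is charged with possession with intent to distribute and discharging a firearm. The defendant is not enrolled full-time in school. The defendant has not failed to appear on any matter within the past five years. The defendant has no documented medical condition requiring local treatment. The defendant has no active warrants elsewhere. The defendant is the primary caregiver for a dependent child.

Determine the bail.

Base amounts from the schedule: possession with intent to distribute $20,000; discharging a firearm $84,500.
Stacking rule: highest base plus 50% of each additional charge. Highest is discharging a firearm at $84,500. Additional: $20,000 × 50% = $10,000. Combined base = $84,500 + $10,000 = $94,500.
Defendant is the primary caregiver for a dependent (−25%): $94,500 × 0.75 = $70,875.
$70,875 is within the $600,000 maximum.
$70,875 is at or above the $500 minimum.

$70,875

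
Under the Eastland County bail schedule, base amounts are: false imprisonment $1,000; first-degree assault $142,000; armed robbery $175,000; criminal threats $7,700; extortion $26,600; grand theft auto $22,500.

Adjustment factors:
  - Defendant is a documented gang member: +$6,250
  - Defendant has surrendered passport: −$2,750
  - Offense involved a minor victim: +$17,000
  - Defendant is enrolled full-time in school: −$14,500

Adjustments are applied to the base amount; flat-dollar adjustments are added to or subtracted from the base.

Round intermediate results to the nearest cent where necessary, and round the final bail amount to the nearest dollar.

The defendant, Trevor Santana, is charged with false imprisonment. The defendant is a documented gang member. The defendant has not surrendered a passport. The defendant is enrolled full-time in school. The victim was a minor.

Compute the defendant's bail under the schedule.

$9,750

Base amounts from the schedule: false imprisonment $1,000.
Single charge. Combined base = $1,000.
Defendant is a documented gang member (+$6,250 flat): $1,000 + $6,250 = $7,250.
Offense involved a minor victim (+$17,000 flat): $7,250 + $17,000 = $24,250.
Defendant is enrolled full-time in school (−$14,500 flat): $24,250 − $14,500 = $9,750.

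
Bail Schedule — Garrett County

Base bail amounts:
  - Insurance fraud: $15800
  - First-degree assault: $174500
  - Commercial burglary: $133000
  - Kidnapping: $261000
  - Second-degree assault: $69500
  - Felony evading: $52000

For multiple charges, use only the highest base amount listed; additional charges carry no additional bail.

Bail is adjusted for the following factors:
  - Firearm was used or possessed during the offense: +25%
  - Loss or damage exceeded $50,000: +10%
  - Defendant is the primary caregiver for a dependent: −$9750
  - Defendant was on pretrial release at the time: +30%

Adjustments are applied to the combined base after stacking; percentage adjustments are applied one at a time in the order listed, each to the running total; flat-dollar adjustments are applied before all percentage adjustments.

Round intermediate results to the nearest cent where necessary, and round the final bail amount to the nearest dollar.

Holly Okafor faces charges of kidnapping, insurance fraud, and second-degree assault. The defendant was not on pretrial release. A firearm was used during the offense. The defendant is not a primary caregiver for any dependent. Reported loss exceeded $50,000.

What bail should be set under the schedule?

$358875

Base amounts from the schedule: kidnapping $261000; insurance fraud $15800; second-degree assault $69500.
Stacking rule: use the highest base only. Highest is kidnapping at $261000. Combined base = $261000.
Firearm was used or possessed during the offense (+25%): $261000 × 1.25 = $326250.
Loss or damage exceeded $50,000 (+10%): $326250 × 1.1 = $358875.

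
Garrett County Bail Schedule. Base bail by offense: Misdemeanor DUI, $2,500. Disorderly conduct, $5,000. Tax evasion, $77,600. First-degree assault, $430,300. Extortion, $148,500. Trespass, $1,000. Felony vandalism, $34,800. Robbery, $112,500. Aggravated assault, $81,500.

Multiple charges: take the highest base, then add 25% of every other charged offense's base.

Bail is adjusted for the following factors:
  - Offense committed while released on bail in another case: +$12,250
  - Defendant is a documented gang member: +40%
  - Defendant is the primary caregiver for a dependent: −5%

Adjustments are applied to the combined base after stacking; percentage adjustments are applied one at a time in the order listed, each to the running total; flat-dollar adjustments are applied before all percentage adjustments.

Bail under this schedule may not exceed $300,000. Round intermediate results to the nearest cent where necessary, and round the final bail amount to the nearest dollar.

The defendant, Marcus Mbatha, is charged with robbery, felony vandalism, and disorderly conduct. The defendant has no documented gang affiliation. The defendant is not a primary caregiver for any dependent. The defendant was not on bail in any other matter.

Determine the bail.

Base amounts from the schedule: robbery $112,500; felony vandalism $34,800; disorderly conduct $5,000.
Stacking rule: highest base plus 25% of each additional charge. Highest is robbery at $112,500. Additional: $34,800 × 25% = $8,700; $5,000 × 25% = $1,250. Combined base = $112,500 + $9,950 = $122,450.
No adjustment factors apply to this defendant.
$122,450 is within the $300,000 maximum.

$122,450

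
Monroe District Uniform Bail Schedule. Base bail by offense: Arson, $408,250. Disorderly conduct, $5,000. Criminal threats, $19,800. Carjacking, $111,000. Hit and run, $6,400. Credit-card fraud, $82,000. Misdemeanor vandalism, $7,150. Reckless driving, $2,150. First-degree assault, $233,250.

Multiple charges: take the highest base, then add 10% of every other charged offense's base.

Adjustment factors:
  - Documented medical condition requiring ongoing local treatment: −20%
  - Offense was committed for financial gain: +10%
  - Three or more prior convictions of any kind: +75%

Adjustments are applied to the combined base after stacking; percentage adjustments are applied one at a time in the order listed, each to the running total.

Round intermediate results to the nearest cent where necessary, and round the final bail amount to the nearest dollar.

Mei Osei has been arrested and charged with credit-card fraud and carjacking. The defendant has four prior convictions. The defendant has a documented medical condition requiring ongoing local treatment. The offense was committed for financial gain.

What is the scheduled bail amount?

$183,568

Base amounts from the schedule: credit-card fraud $82,000; carjacking $111,000.
Stacking rule: highest base plus 10% of each additional charge. Highest is carjacking at $111,000. Additional: $82,000 × 10% = $8,200. Combined base = $111,000 + $8,200 = $119,200.
Documented medical condition requiring ongoing local treatment (−20%): $119,200 × 0.8 = $95,360.
Offense was committed for financial gain (+10%): $95,360 × 1.1 = $104,896.
Three or more prior convictions of any kind (+75%): $104,896 × 1.75 = $183,568.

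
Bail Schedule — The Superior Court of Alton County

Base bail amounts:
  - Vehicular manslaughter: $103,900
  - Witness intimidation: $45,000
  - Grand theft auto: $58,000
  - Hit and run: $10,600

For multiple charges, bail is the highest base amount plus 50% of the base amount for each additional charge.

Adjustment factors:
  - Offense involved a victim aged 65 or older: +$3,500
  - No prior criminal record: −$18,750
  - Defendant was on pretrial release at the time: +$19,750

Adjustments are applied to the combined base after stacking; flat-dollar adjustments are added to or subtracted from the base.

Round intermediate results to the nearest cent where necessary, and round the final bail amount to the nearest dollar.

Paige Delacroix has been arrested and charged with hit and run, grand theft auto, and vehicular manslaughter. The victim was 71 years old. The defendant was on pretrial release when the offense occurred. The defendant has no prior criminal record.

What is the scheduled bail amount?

$142,700

Base amounts from the schedule: hit and run $10,600; grand theft auto $58,000; vehicular manslaughter $103,900.
Stacking rule: highest base plus 50% of each additional charge. Highest is vehicular manslaughter at $103,900. Additional: $10,600 × 50% = $5,300; $58,000 × 50% = $29,000. Combined base = $103,900 + $34,300 = $138,200.
Offense involved a victim aged 65 or older (+$3,500 flat): $138,200 + $3,500 = $141,700.
No prior criminal record (−$18,750 flat): $141,700 − $18,750 = $122,950.
Defendant was on pretrial release at the time (+$19,750 flat): $122,950 + $19,750 = $142,700.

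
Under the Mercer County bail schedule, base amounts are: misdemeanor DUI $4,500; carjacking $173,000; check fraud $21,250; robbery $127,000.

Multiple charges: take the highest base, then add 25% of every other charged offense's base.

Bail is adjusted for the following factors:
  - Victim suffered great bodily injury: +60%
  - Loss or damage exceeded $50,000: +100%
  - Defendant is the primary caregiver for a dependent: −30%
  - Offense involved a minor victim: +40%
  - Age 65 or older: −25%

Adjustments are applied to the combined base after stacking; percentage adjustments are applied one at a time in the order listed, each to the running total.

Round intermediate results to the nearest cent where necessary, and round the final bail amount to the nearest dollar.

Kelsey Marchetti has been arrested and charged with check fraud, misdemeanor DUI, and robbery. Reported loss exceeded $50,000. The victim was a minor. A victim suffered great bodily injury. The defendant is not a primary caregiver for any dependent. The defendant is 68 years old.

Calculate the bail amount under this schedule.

$448,350

Base amounts from the schedule: check fraud $21,250; misdemeanor DUI $4,500; robbery $127,000.
Stacking rule: highest base plus 25% of each additional charge. Highest is robbery at $127,000. Additional: $21,250 × 25% = $5,312.50; $4,500 × 25% = $1,125. Combined base = $127,000 + $6,437.50 = $133,437.50.
Victim suffered great bodily injury (+60%): $133,437.50 × 1.6 = $213,500.
Loss or damage exceeded $50,000 (+100%): $213,500 × 2 = $427,000.
Offense involved a minor victim (+40%): $427,000 × 1.4 = $597,800.
Age 65 or older (−25%): $597,800 × 0.75 = $448,350.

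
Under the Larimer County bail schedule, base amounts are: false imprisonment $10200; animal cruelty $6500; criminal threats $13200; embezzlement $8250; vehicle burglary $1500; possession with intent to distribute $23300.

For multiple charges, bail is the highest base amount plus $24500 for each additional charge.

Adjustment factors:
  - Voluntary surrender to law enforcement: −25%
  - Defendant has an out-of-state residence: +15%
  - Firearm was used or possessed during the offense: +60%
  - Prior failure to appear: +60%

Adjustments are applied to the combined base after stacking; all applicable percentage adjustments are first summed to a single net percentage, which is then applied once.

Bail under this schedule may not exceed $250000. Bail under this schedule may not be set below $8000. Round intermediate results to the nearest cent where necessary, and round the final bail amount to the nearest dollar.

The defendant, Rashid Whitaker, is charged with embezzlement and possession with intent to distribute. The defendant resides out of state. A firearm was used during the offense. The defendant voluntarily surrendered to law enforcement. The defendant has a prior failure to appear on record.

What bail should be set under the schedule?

$100380

Base amounts from the schedule: embezzlement $8250; possession with intent to distribute $23300.
Stacking rule: highest base plus $24500 per additional charge. Highest is possession with intent to distribute at $23300; 1 additional charge → +$24500. Combined base = $47800.
Net percentage adjustment: −25% +15% +60% +60% = +110%. $47800 × 2.1 = $100380.
$100380 is within the $250000 maximum.
$100380 is at or above the $8000 minimum.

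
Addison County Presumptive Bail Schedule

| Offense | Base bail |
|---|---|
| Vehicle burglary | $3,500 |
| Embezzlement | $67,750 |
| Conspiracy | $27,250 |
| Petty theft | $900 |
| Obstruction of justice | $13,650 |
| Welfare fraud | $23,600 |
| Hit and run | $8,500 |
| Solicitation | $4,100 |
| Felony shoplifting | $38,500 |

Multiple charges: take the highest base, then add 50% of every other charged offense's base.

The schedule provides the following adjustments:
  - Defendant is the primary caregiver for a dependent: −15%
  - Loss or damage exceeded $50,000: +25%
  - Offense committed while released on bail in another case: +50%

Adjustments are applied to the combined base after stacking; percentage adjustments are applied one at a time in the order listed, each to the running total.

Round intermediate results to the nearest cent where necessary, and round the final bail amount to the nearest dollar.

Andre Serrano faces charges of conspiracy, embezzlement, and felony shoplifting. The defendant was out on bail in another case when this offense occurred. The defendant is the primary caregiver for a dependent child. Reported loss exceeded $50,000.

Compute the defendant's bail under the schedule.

Base amounts from the schedule: conspiracy $27,250; embezzlement $67,750; felony shoplifting $38,500.
Stacking rule: highest base plus 50% of each additional charge. Highest is embezzlement at $67,750. Additional: $27,250 × 50% = $13,625; $38,500 × 50% = $19,250. Combined base = $67,750 + $32,875 = $100,625.
Defendant is the primary caregiver for a dependent (−15%): $100,625 × 0.85 = $85,531.25.
Loss or damage exceeded $50,000 (+25%): $85,531.25 × 1.25 = $106,914.06.
Offense committed while released on bail in another case (+50%): $106,914.06 × 1.5 = $160,371.09.
Rounded to the nearest dollar: $160,371.

$160,371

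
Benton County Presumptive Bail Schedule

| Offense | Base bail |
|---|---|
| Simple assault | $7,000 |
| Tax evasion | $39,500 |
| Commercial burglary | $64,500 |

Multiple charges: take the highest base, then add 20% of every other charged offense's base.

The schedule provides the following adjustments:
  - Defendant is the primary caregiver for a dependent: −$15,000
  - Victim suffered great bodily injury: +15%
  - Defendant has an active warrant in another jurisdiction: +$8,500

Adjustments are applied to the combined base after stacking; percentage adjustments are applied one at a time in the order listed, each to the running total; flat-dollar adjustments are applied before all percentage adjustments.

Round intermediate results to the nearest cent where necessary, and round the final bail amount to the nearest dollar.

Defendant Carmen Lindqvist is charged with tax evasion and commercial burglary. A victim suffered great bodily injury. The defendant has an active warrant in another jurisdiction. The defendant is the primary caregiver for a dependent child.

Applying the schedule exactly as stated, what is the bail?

Base amounts from the schedule: tax evasion $39,500; commercial burglary $64,500.
Stacking rule: highest base plus 20% of each additional charge. Highest is commercial burglary at $64,500. Additional: $39,500 × 20% = $7,900. Combined base = $64,500 + $7,900 = $72,400.
Defendant is the primary caregiver for a dependent (−$15,000 flat): $72,400 − $15,000 = $57,400.
Defendant has an active warrant in another jurisdiction (+$8,500 flat): $57,400 + $8,500 = $65,900.
Victim suffered great bodily injury (+15%): $65,900 × 1.15 = $75,785.

$75,785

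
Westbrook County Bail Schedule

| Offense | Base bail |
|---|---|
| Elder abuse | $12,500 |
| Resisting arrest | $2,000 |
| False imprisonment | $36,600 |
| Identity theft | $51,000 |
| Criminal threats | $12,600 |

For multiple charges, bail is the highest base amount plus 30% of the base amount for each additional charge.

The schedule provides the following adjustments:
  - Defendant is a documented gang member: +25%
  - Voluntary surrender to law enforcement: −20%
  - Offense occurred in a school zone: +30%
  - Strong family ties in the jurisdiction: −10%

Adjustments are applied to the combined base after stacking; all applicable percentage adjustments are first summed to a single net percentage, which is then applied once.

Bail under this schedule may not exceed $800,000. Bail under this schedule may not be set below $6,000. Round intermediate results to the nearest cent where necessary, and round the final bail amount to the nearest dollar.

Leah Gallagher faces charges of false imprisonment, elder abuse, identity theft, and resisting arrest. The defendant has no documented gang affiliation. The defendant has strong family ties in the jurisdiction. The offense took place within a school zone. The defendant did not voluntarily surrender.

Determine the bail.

Base amounts from the schedule: false imprisonment $36,600; elder abuse $12,500; identity theft $51,000; resisting arrest $2,000.
Stacking rule: highest base plus 30% of each additional charge. Highest is identity theft at $51,000. Additional: $36,600 × 30% = $10,980; $12,500 × 30% = $3,750; $2,000 × 30% = $600. Combined base = $51,000 + $15,330 = $66,330.
Net percentage adjustment: +30% −10% = +20%. $66,330 × 1.2 = $79,596.
$79,596 is within the $800,000 maximum.
$79,596 is at or above the $6,000 minimum.

$79,596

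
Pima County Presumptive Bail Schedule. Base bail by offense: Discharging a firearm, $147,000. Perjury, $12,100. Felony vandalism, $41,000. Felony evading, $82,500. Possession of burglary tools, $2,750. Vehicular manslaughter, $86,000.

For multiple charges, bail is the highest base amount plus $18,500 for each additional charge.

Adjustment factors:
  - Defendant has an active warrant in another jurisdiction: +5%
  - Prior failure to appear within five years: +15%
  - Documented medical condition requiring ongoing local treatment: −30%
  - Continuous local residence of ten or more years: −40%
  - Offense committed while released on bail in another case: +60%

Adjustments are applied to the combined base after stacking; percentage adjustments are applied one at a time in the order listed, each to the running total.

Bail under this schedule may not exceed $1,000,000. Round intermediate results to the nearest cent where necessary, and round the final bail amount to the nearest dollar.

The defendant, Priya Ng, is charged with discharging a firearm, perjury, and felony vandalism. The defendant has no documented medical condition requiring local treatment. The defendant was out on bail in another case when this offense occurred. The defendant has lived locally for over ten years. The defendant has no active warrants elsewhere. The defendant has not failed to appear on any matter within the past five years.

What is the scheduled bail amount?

Base amounts from the schedule: discharging a firearm $147,000; perjury $12,100; felony vandalism $41,000.
Stacking rule: highest base plus $18,500 per additional charge. Highest is discharging a firearm at $147,000; 2 additional charges → +$37,000. Combined base = $184,000.
Continuous local residence of ten or more years (−40%): $184,000 × 0.6 = $110,400.
Offense committed while released on bail in another case (+60%): $110,400 × 1.6 = $176,640.
$176,640 is within the $1,000,000 maximum.

$176,640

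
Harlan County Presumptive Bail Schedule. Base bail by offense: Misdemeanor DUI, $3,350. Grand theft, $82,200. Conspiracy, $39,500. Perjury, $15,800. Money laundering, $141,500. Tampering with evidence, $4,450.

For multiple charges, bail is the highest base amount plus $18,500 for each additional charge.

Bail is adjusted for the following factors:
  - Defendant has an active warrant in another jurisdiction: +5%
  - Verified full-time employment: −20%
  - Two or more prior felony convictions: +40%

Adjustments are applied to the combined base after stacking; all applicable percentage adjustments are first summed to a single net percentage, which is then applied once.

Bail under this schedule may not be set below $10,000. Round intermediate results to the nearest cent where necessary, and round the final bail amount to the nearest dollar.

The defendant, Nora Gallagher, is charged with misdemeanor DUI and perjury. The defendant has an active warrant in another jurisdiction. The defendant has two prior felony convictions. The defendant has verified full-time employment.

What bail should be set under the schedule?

$42,875

Base amounts from the schedule: misdemeanor DUI $3,350; perjury $15,800.
Stacking rule: highest base plus $18,500 per additional charge. Highest is perjury at $15,800; 1 additional charge → +$18,500. Combined base = $34,300.
Net percentage adjustment: +5% −20% +40% = +25%. $34,300 × 1.25 = $42,875.
$42,875 is at or above the $10,000 minimum.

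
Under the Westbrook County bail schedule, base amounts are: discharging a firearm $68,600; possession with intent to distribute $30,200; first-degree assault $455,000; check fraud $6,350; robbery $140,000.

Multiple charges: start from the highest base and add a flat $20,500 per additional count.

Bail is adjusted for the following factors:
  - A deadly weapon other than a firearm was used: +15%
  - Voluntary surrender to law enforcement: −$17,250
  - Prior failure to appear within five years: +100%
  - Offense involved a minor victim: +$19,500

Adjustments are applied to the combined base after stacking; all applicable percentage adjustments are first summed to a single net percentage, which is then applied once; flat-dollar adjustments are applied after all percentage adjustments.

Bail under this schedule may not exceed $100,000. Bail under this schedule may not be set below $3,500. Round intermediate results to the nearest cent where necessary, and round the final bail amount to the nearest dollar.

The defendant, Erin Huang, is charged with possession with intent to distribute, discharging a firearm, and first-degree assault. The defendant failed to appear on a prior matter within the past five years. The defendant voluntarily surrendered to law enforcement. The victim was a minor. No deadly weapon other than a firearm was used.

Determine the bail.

$100,000

Base amounts from the schedule: possession with intent to distribute $30,200; discharging a firearm $68,600; first-degree assault $455,000.
Stacking rule: highest base plus $20,500 per additional charge. Highest is first-degree assault at $455,000; 2 additional charges → +$41,000. Combined base = $496,000.
Prior failure to appear within five years (+100%): $496,000 × 2 = $992,000.
Voluntary surrender to law enforcement (−$17,250 flat): $992,000 − $17,250 = $974,750.
Offense involved a minor victim (+$19,500 flat): $974,750 + $19,500 = $994,250.
Result $994,250 exceeds the maximum of $100,000; bail is capped at $100,000.
$100,000 is at or above the $3,500 minimum.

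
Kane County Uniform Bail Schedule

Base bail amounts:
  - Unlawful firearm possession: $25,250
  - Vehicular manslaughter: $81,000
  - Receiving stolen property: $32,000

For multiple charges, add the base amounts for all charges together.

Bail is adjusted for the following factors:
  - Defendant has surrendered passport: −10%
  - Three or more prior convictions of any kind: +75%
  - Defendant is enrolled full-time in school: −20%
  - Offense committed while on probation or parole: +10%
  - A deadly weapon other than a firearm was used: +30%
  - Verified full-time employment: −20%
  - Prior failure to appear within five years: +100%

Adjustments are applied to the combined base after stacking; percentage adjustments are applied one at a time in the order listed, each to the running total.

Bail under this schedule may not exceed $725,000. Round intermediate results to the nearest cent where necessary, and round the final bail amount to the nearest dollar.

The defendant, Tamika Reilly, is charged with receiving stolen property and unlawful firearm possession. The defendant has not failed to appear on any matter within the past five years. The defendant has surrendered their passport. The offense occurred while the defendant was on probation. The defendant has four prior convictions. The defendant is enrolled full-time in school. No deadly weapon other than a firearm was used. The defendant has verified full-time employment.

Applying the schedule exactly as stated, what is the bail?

$63,479

Base amounts from the schedule: receiving stolen property $32,000; unlawful firearm possession $25,250.
Stacking rule: sum of all bases. $32,000 + $25,250 = $57,250.
Defendant has surrendered passport (−10%): $57,250 × 0.9 = $51,525.
Three or more prior convictions of any kind (+75%): $51,525 × 1.75 = $90,168.75.
Defendant is enrolled full-time in school (−20%): $90,168.75 × 0.8 = $72,135.
Offense committed while on probation or parole (+10%): $72,135 × 1.1 = $79,348.50.
Verified full-time employment (−20%): $79,348.50 × 0.8 = $63,478.80.
$63,478.80 is within the $725,000 maximum.
Rounded to the nearest dollar: $63,479.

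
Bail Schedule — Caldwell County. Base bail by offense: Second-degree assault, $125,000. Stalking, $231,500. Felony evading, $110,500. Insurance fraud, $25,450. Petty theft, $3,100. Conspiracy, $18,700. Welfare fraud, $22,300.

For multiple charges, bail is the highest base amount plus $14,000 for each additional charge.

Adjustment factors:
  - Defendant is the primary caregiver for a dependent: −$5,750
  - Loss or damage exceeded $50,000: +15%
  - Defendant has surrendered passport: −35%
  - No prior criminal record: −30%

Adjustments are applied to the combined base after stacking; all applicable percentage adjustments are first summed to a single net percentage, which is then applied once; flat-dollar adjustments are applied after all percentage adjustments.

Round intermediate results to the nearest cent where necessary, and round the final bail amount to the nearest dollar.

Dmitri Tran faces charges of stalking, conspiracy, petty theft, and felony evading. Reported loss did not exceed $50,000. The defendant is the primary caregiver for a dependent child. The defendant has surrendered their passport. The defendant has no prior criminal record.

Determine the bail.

Base amounts from the schedule: stalking $231,500; conspiracy $18,700; petty theft $3,100; felony evading $110,500.
Stacking rule: highest base plus $14,000 per additional charge. Highest is stalking at $231,500; 3 additional charges → +$42,000. Combined base = $273,500.
Net percentage adjustment: −35% −30% = −65%. $273,500 × 0.35 = $95,725.
Defendant is the primary caregiver for a dependent (−$5,750 flat): $95,725 − $5,750 = $89,975.

$89,975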